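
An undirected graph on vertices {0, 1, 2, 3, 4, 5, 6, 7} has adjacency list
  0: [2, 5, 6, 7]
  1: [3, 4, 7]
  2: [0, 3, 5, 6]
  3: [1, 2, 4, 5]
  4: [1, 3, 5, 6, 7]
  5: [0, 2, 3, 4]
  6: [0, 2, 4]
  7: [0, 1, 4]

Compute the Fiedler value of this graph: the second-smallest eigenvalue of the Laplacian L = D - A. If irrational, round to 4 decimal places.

Each diagonal entry of L is the vertex degree and each off-diagonal entry is -1 where an edge is present, 0 otherwise; in the order [0, 1, 2, 3, 4, 5, 6, 7] the diagonal is [4, 3, 4, 4, 5, 4, 3, 3]. The sorted Laplacian eigenvalues are [0, 1.8713, 2.7332, 3.4248, 4.5574, 5, 5.7144, 6.6988]; the algebraic connectivity is the second entry, 1.8713. By the matrix-tree theorem the graph has (1/8) * product of the nonzero eigenvalues = 1910 spanning trees.

1.8713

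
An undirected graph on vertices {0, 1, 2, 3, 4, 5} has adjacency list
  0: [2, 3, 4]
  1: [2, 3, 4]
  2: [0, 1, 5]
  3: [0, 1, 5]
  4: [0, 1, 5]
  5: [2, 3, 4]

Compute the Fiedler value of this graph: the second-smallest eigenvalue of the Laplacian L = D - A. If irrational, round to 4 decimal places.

With the vertex order [0, 1, 2, 3, 4, 5], the degrees are [3, 3, 3, 3, 3, 3], giving D = diag(3, 3, 3, 3, 3, 3) and L = D - A. The smallest Laplacian eigenvalue is always 0. The next one, lambda_2 = 3, measures how hard the graph is to disconnect: larger values mean better connectivity. The largest eigenvalue, 6, is at most the vertex count 6. There is one zero in the spectrum, matching the 1 component.

3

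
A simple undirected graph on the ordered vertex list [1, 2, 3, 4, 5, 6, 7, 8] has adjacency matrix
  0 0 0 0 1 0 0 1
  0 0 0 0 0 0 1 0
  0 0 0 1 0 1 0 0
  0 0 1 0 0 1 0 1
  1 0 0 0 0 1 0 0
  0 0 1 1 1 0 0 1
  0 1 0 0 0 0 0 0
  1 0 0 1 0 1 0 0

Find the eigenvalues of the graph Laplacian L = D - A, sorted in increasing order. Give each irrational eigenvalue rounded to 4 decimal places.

[0, 0, 1.1088, 2, 2.2954, 3, 4.3174, 5.2784]

Each diagonal entry of L is the vertex degree and each off-diagonal entry is -1 where an edge is present, 0 otherwise; in the order [1, 2, 3, 4, 5, 6, 7, 8] the diagonal is [2, 1, 2, 3, 2, 4, 1, 3]. Diagonalising L (or applying a numerical eigensolver to the 8x8 matrix) gives the spectrum above. The 2 zero eigenvalues correspond to the 2 connected components. There are 2 zeros in the spectrum, matching the 2 components.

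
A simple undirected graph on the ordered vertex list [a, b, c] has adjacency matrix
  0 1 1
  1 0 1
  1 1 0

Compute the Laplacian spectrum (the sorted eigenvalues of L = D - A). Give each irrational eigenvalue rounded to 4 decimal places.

[0, 3, 3]

With the vertex order [a, b, c], the degrees are [2, 2, 2], giving D = diag(2, 2, 2) and L = D - A. The multiplicity of 0 as a Laplacian eigenvalue equals the number of connected components. The single zero eigenvalue shows the graph is connected. There is one zero in the spectrum, matching the 1 component.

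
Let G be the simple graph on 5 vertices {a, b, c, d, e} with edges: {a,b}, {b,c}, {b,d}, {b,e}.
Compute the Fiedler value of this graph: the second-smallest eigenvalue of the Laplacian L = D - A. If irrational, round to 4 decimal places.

Reading degrees in the order [a, b, c, d, e] gives [1, 4, 1, 1, 1]; set D = diag(1, 4, 1, 1, 1) and form L = D - A. The smallest Laplacian eigenvalue is always 0. The next one, lambda_2 = 1, measures how hard the graph is to disconnect: larger values mean better connectivity. By the matrix-tree theorem the graph has (1/5) * product of the nonzero eigenvalues = 1 spanning tree.

1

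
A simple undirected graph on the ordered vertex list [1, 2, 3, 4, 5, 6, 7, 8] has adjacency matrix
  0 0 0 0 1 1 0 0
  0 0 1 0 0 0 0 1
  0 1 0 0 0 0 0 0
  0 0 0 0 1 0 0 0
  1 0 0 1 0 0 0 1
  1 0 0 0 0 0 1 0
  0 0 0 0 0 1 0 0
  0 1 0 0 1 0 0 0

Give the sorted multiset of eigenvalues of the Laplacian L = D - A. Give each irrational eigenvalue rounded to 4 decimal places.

[0, 0.1981, 0.4915, 1.3204, 1.5550, 2.8258, 3.2470, 4.3623]

With the vertex order [1, 2, 3, 4, 5, 6, 7, 8], the degrees are [2, 2, 1, 1, 3, 2, 1, 2], giving D = diag(2, 2, 1, 1, 3, 2, 1, 2) and L = D - A. Since every row of L sums to 0, the all-ones vector is in the kernel and 0 is an eigenvalue. The single zero eigenvalue shows the graph is connected. The eigenvalues sum to 14, which equals trace(L) = 2|E|.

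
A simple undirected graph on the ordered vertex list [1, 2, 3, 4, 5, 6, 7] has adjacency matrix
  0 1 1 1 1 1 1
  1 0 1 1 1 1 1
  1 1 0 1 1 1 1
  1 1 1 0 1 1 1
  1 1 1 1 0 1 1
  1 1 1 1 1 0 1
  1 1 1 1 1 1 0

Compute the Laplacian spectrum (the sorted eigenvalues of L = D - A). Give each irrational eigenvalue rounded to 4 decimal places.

Reading degrees in the order [1, 2, 3, 4, 5, 6, 7] gives [6, 6, 6, 6, 6, 6, 6]; set D = diag(6, 6, 6, 6, 6, 6, 6) and form L = D - A. Diagonalising L (or applying a numerical eigensolver to the 7x7 matrix) gives the spectrum above.

[0, 7, 7, 7, 7, 7, 7]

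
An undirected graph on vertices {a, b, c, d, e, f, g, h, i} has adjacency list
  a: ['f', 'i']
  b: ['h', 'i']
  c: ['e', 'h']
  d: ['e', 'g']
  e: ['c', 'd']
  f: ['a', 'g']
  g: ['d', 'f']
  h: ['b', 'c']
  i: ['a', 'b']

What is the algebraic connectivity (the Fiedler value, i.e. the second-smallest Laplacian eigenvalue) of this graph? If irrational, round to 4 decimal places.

Reading degrees in the order [a, b, c, d, e, f, g, h, i] gives [2, 2, 2, 2, 2, 2, 2, 2, 2]; set D = diag(2, 2, 2, 2, 2, 2, 2, 2, 2) and form L = D - A. The sorted Laplacian eigenvalues are [0, 0.4679, 0.4679, 1.6527, 1.6527, 3, 3, 3.8794, 3.8794]; the algebraic connectivity is the second entry, 0.4679. By the matrix-tree theorem the graph has (1/9) * product of the nonzero eigenvalues = 9 spanning trees.

0.4679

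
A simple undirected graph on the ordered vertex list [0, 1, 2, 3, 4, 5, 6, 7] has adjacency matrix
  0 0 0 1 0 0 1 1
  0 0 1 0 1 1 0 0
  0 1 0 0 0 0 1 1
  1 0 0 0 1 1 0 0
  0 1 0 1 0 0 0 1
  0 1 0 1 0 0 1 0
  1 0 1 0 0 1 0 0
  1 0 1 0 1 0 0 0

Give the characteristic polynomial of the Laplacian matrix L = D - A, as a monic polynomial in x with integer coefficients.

With the vertex order [0, 1, 2, 3, 4, 5, 6, 7], the degrees are [3, 3, 3, 3, 3, 3, 3, 3], giving D = diag(3, 3, 3, 3, 3, 3, 3, 3) and L = D - A. The eigenvalues of L are [0, 2, 2, 2, 4, 4, 4, 6]; the characteristic polynomial is the product of (x - lambda_i), which multiplies out to x^8 - 24x^7 + 240x^6 - 1296x^5 + 4080x^4 - 7488x^3 + 7424x^2 - 3072x. The constant term is 0 because L is singular (the all-ones vector lies in its kernel).

x^8 - 24x^7 + 240x^6 - 1296x^5 + 4080x^4 - 7488x^3 + 7424x^2 - 3072x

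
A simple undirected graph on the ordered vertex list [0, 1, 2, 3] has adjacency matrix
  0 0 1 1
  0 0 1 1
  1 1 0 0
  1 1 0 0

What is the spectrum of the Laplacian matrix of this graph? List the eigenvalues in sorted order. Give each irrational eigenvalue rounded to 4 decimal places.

[0, 2, 2, 4]

Reading degrees in the order [0, 1, 2, 3] gives [2, 2, 2, 2]; set D = diag(2, 2, 2, 2) and form L = D - A. L is symmetric positive semidefinite, so every eigenvalue is real and nonnegative. The single zero eigenvalue shows the graph is connected.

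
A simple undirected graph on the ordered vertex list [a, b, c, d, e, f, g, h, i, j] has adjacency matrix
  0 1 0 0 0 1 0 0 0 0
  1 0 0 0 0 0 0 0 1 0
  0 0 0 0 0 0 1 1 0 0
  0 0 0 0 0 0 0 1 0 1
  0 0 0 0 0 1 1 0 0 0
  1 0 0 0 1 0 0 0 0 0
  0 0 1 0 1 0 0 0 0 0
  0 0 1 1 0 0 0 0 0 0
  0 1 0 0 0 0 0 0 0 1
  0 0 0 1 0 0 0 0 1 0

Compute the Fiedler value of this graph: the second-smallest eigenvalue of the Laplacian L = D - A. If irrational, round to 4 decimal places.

Reading degrees in the order [a, b, c, d, e, f, g, h, i, j] gives [2, 2, 2, 2, 2, 2, 2, 2, 2, 2]; set D = diag(2, 2, 2, 2, 2, 2, 2, 2, 2, 2) and form L = D - A. The smallest Laplacian eigenvalue is always 0. The next one, lambda_2 = 0.3820, measures how hard the graph is to disconnect: larger values mean better connectivity. By the matrix-tree theorem the graph has (1/10) * product of the nonzero eigenvalues = 10 spanning trees.

0.3820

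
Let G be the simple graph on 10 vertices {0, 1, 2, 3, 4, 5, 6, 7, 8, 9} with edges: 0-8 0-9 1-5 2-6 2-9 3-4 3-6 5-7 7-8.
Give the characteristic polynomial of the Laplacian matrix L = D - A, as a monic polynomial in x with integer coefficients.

Reading degrees in the order [0, 1, 2, 3, 4, 5, 6, 7, 8, 9] gives [2, 1, 2, 2, 1, 2, 2, 2, 2, 2]; set D = diag(2, 1, 2, 2, 1, 2, 2, 2, 2, 2) and form L = D - A. Computing det(xI - L) by cofactor expansion (or equivalently via sum-over-permutations) gives x^10 - 18x^9 + 136x^8 - 560x^7 + 1365x^6 - 2002x^5 + 1716x^4 - 792x^3 + 165x^2 - 10x. The coefficient of x^9 equals -trace(L) = -18, matching the sum of degrees. By the matrix-tree theorem the graph has (1/10) * product of the nonzero eigenvalues = 1 spanning tree.

x^10 - 18x^9 + 136x^8 - 560x^7 + 1365x^6 - 2002x^5 + 1716x^4 - 792x^3 + 165x^2 - 10x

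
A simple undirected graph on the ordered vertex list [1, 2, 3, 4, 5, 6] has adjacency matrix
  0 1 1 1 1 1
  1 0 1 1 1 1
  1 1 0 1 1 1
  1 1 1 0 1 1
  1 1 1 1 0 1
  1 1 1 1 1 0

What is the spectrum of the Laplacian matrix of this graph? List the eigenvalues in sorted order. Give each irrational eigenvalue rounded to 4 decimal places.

[0, 6, 6, 6, 6, 6]

With the vertex order [1, 2, 3, 4, 5, 6], the degrees are [5, 5, 5, 5, 5, 5], giving D = diag(5, 5, 5, 5, 5, 5) and L = D - A. The multiplicity of 0 as a Laplacian eigenvalue equals the number of connected components. There is one zero in the spectrum, matching the 1 component. The largest eigenvalue, 6, is at most the vertex count 6.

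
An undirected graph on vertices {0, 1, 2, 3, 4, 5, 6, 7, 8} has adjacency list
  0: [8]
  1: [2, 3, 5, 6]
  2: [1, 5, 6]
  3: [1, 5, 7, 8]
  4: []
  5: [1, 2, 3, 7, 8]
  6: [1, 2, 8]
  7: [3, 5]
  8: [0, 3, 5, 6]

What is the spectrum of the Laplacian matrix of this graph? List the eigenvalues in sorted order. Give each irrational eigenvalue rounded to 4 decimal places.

Each diagonal entry of L is the vertex degree and each off-diagonal entry is -1 where an edge is present, 0 otherwise; in the order [0, 1, 2, 3, 4, 5, 6, 7, 8] the diagonal is [1, 4, 3, 4, 0, 5, 3, 2, 4]. L is symmetric positive semidefinite, so every eigenvalue is real and nonnegative. The 2 zero eigenvalues correspond to the 2 connected components.

[0, 0, 0.8263, 1.5577, 3.3370, 3.6139, 4.4829, 5.6463, 6.5359]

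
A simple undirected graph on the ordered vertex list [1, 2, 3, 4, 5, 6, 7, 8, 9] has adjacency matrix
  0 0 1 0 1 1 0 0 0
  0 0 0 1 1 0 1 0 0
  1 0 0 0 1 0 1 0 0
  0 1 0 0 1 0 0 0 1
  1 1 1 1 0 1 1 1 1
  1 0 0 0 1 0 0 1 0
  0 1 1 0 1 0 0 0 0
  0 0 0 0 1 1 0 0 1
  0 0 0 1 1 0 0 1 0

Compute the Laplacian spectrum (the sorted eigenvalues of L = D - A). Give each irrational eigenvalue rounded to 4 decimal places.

[0, 1.5858, 1.5858, 3, 3, 4.4142, 4.4142, 5, 9]

Each diagonal entry of L is the vertex degree and each off-diagonal entry is -1 where an edge is present, 0 otherwise; in the order [1, 2, 3, 4, 5, 6, 7, 8, 9] the diagonal is [3, 3, 3, 3, 8, 3, 3, 3, 3]. L is symmetric positive semidefinite, so every eigenvalue is real and nonnegative.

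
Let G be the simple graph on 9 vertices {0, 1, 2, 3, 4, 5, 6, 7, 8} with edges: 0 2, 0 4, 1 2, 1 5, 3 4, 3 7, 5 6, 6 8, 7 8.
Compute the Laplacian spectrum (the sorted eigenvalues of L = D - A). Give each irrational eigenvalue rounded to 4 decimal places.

[0, 0.4679, 0.4679, 1.6527, 1.6527, 3, 3, 3.8794, 3.8794]

Each diagonal entry of L is the vertex degree and each off-diagonal entry is -1 where an edge is present, 0 otherwise; in the order [0, 1, 2, 3, 4, 5, 6, 7, 8] the diagonal is [2, 2, 2, 2, 2, 2, 2, 2, 2]. The multiplicity of 0 as a Laplacian eigenvalue equals the number of connected components. The single zero eigenvalue shows the graph is connected. There is one zero in the spectrum, matching the 1 component.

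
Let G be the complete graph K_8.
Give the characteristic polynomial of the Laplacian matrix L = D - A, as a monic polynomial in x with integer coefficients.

The graph has 8 vertices and degree multiset [7, 7, 7, 7, 7, 7, 7, 7]; D is the diagonal matrix of degrees and L = D - A. Computing det(xI - L) by cofactor expansion (or equivalently via sum-over-permutations) gives x^8 - 56x^7 + 1344x^6 - 17920x^5 + 143360x^4 - 688128x^3 + 1835008x^2 - 2097152x. The constant term is 0 because L is singular (the all-ones vector lies in its kernel).

x^8 - 56x^7 + 1344x^6 - 17920x^5 + 143360x^4 - 688128x^3 + 1835008x^2 - 2097152x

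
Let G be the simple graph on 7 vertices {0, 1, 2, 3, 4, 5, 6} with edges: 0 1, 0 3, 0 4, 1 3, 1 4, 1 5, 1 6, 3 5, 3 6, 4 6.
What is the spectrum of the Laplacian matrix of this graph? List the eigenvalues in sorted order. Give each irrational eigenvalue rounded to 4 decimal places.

[0, 0, 1.8299, 3, 3.6889, 5.4812, 6]

Each diagonal entry of L is the vertex degree and each off-diagonal entry is -1 where an edge is present, 0 otherwise; in the order [0, 1, 2, 3, 4, 5, 6] the diagonal is [3, 5, 0, 4, 3, 2, 3]. Since every row of L sums to 0, the all-ones vector is in the kernel and 0 is an eigenvalue. The 2 zero eigenvalues correspond to the 2 connected components. The largest eigenvalue, 6, is at most the vertex count 7.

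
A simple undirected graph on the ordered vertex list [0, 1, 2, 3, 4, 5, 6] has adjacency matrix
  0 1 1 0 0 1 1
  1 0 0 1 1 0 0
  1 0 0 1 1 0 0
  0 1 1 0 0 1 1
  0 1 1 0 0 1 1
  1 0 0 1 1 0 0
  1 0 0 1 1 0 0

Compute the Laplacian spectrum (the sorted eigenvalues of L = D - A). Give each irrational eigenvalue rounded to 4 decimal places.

[0, 3, 3, 3, 4, 4, 7]

Each diagonal entry of L is the vertex degree and each off-diagonal entry is -1 where an edge is present, 0 otherwise; in the order [0, 1, 2, 3, 4, 5, 6] the diagonal is [4, 3, 3, 4, 4, 3, 3]. Diagonalising L (or applying a numerical eigensolver to the 7x7 matrix) gives the spectrum above. The single zero eigenvalue shows the graph is connected. By the matrix-tree theorem the graph has (1/7) * product of the nonzero eigenvalues = 432 spanning trees. The eigenvalues sum to 24, which equals trace(L) = 2|E|.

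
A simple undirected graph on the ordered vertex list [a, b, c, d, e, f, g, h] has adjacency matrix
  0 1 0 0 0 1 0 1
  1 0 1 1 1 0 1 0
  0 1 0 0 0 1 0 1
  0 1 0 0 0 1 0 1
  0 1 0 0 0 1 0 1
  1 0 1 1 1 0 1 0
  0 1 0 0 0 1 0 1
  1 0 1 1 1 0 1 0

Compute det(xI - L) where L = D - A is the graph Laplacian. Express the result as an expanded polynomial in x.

x^8 - 30x^7 + 375x^6 - 2540x^5 + 10095x^4 - 23598x^3 + 30105x^2 - 16200x

Each diagonal entry of L is the vertex degree and each off-diagonal entry is -1 where an edge is present, 0 otherwise; in the order [a, b, c, d, e, f, g, h] the diagonal is [3, 5, 3, 3, 3, 5, 3, 5]. The eigenvalues of L are [0, 3, 3, 3, 3, 5, 5, 8]; the characteristic polynomial is the product of (x - lambda_i), which multiplies out to x^8 - 30x^7 + 375x^6 - 2540x^5 + 10095x^4 - 23598x^3 + 30105x^2 - 16200x. The constant term is 0 because L is singular (the all-ones vector lies in its kernel). By the matrix-tree theorem the graph has (1/8) * product of the nonzero eigenvalues = 2025 spanning trees.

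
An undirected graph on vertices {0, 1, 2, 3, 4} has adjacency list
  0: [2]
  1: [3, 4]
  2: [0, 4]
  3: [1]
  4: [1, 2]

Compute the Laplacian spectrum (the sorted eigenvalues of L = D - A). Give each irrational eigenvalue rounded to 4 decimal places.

[0, 0.3820, 1.3820, 2.6180, 3.6180]

With the vertex order [0, 1, 2, 3, 4], the degrees are [1, 2, 2, 1, 2], giving D = diag(1, 2, 2, 1, 2) and L = D - A. L is symmetric positive semidefinite, so every eigenvalue is real and nonnegative. The single zero eigenvalue shows the graph is connected. The eigenvalues sum to 8, which equals trace(L) = 2|E|. There is one zero in the spectrum, matching the 1 component.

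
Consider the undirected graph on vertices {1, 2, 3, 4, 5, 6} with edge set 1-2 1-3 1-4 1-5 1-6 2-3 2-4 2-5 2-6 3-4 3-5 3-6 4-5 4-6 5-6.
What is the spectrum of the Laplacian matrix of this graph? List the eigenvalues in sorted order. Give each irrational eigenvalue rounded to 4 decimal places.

With the vertex order [1, 2, 3, 4, 5, 6], the degrees are [5, 5, 5, 5, 5, 5], giving D = diag(5, 5, 5, 5, 5, 5) and L = D - A. Diagonalising L (or applying a numerical eigensolver to the 6x6 matrix) gives the spectrum above. The single zero eigenvalue shows the graph is connected.

[0, 6, 6, 6, 6, 6]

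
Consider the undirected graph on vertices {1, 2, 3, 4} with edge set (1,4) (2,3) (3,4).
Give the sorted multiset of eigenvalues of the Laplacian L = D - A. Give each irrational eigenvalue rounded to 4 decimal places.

[0, 0.5858, 2, 3.4142]

Each diagonal entry of L is the vertex degree and each off-diagonal entry is -1 where an edge is present, 0 otherwise; in the order [1, 2, 3, 4] the diagonal is [1, 1, 2, 2]. Since every row of L sums to 0, the all-ones vector is in the kernel and 0 is an eigenvalue. The eigenvalues sum to 6, which equals trace(L) = 2|E|.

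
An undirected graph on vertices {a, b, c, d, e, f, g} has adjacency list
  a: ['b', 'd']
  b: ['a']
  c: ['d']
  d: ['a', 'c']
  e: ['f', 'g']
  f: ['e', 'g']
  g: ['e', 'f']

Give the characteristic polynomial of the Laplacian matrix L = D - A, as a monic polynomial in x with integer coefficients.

Reading degrees in the order [a, b, c, d, e, f, g] gives [2, 1, 1, 2, 2, 2, 2]; set D = diag(2, 1, 1, 2, 2, 2, 2) and form L = D - A. Computing det(xI - L) by cofactor expansion (or equivalently via sum-over-permutations) gives x^7 - 12x^6 + 55x^5 - 118x^4 + 114x^3 - 36x^2. Since p(0) = det(-L) = 0, x divides p(x). The eigenvalues sum to 12, which equals trace(L) = 2|E|.

x^7 - 12x^6 + 55x^5 - 118x^4 + 114x^3 - 36x^2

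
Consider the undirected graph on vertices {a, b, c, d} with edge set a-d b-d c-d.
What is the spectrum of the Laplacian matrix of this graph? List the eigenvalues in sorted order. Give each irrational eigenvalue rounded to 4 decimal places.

With the vertex order [a, b, c, d], the degrees are [1, 1, 1, 3], giving D = diag(1, 1, 1, 3) and L = D - A. Since every row of L sums to 0, the all-ones vector is in the kernel and 0 is an eigenvalue. The single zero eigenvalue shows the graph is connected.

[0, 1, 1, 4]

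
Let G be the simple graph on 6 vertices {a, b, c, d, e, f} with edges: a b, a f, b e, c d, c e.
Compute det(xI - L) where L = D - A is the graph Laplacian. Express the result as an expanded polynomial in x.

x^6 - 10x^5 + 36x^4 - 56x^3 + 35x^2 - 6x

Each diagonal entry of L is the vertex degree and each off-diagonal entry is -1 where an edge is present, 0 otherwise; in the order [a, b, c, d, e, f] the diagonal is [2, 2, 2, 1, 2, 1]. Computing det(xI - L) by cofactor expansion (or equivalently via sum-over-permutations) gives x^6 - 10x^5 + 36x^4 - 56x^3 + 35x^2 - 6x. The constant term is 0 because L is singular (the all-ones vector lies in its kernel). By the matrix-tree theorem the graph has (1/6) * product of the nonzero eigenvalues = 1 spanning tree.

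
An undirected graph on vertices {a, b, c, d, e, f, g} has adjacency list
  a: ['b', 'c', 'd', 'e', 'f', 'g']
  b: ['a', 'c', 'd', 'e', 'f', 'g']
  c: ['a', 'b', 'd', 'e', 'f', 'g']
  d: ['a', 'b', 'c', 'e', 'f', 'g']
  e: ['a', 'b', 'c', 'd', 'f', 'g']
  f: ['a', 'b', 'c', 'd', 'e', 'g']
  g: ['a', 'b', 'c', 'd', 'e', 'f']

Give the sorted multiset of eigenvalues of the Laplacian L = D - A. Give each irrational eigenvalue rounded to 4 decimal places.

[0, 7, 7, 7, 7, 7, 7]

Each diagonal entry of L is the vertex degree and each off-diagonal entry is -1 where an edge is present, 0 otherwise; in the order [a, b, c, d, e, f, g] the diagonal is [6, 6, 6, 6, 6, 6, 6]. L is symmetric positive semidefinite, so every eigenvalue is real and nonnegative. The eigenvalues sum to 42, which equals trace(L) = 2|E|. The largest eigenvalue, 7, is at most the vertex count 7.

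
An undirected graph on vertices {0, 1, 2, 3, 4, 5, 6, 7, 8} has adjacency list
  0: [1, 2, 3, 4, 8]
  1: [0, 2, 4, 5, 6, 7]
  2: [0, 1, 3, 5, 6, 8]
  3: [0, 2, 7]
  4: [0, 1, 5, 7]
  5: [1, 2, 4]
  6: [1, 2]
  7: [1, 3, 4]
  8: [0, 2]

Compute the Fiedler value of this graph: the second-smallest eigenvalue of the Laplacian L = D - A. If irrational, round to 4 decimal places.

Each diagonal entry of L is the vertex degree and each off-diagonal entry is -1 where an edge is present, 0 otherwise; in the order [0, 1, 2, 3, 4, 5, 6, 7, 8] the diagonal is [5, 6, 6, 3, 4, 3, 2, 3, 2]. The smallest Laplacian eigenvalue is always 0. The next one, lambda_2 = 1.6898, measures how hard the graph is to disconnect: larger values mean better connectivity. The eigenvalues sum to 34, which equals trace(L) = 2|E|. By the matrix-tree theorem the graph has (1/9) * product of the nonzero eigenvalues = 3693 spanning trees.

1.6898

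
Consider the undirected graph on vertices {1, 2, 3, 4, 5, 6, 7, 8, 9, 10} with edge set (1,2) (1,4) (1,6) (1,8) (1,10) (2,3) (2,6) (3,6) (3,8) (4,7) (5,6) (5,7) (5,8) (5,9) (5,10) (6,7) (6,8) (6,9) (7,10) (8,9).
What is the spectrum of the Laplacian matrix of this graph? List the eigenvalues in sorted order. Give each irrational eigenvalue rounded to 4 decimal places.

Each diagonal entry of L is the vertex degree and each off-diagonal entry is -1 where an edge is present, 0 otherwise; in the order [1, 2, 3, 4, 5, 6, 7, 8, 9, 10] the diagonal is [5, 3, 3, 2, 5, 7, 4, 5, 3, 3]. Since every row of L sums to 0, the all-ones vector is in the kernel and 0 is an eigenvalue. The largest eigenvalue, 8.2479, is at most the vertex count 10.

[0, 1.4442, 1.9821, 2.6017, 3.6543, 4.2407, 4.9677, 5.9485, 6.9129, 8.2479]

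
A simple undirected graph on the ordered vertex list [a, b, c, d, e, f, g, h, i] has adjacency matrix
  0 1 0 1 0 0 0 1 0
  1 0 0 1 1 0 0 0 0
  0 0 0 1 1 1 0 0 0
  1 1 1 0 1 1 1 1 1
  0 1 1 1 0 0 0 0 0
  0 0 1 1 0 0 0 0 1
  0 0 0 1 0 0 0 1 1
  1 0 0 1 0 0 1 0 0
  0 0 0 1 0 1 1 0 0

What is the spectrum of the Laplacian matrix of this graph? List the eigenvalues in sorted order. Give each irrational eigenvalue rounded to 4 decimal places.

Reading degrees in the order [a, b, c, d, e, f, g, h, i] gives [3, 3, 3, 8, 3, 3, 3, 3, 3]; set D = diag(3, 3, 3, 8, 3, 3, 3, 3, 3) and form L = D - A. The multiplicity of 0 as a Laplacian eigenvalue equals the number of connected components. The single zero eigenvalue shows the graph is connected. The largest eigenvalue, 9, is at most the vertex count 9. There is one zero in the spectrum, matching the 1 component.

[0, 1.5858, 1.5858, 3, 3, 4.4142, 4.4142, 5, 9]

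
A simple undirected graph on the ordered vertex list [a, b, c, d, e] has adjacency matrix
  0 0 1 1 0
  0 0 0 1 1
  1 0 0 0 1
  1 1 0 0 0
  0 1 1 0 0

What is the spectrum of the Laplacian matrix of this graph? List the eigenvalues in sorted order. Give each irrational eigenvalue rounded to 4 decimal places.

[0, 1.3820, 1.3820, 3.6180, 3.6180]

With the vertex order [a, b, c, d, e], the degrees are [2, 2, 2, 2, 2], giving D = diag(2, 2, 2, 2, 2) and L = D - A. Diagonalising L (or applying a numerical eigensolver to the 5x5 matrix) gives the spectrum above.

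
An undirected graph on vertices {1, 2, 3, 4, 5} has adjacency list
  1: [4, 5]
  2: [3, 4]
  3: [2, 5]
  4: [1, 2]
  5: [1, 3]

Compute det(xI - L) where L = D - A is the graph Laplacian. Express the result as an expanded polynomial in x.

Reading degrees in the order [1, 2, 3, 4, 5] gives [2, 2, 2, 2, 2]; set D = diag(2, 2, 2, 2, 2) and form L = D - A. Computing det(xI - L) by cofactor expansion (or equivalently via sum-over-permutations) gives x^5 - 10x^4 + 35x^3 - 50x^2 + 25x. The constant term is 0 because L is singular (the all-ones vector lies in its kernel).

x^5 - 10x^4 + 35x^3 - 50x^2 + 25x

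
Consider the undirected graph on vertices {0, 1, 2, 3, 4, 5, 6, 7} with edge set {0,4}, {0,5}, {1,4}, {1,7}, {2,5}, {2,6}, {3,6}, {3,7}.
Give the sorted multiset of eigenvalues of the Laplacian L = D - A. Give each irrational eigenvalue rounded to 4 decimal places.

Reading degrees in the order [0, 1, 2, 3, 4, 5, 6, 7] gives [2, 2, 2, 2, 2, 2, 2, 2]; set D = diag(2, 2, 2, 2, 2, 2, 2, 2) and form L = D - A. Since every row of L sums to 0, the all-ones vector is in the kernel and 0 is an eigenvalue. The single zero eigenvalue shows the graph is connected. By the matrix-tree theorem the graph has (1/8) * product of the nonzero eigenvalues = 8 spanning trees. There is one zero in the spectrum, matching the 1 component.

[0, 0.5858, 0.5858, 2, 2, 3.4142, 3.4142, 4]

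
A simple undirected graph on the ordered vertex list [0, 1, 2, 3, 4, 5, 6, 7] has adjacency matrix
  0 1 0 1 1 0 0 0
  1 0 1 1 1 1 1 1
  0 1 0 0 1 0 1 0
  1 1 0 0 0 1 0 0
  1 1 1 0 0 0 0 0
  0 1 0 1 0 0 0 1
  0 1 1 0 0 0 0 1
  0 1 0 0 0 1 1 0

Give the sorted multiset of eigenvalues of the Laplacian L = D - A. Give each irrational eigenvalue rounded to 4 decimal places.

[0, 1.7530, 1.7530, 3.4450, 3.4450, 4.8019, 4.8019, 8]

With the vertex order [0, 1, 2, 3, 4, 5, 6, 7], the degrees are [3, 7, 3, 3, 3, 3, 3, 3], giving D = diag(3, 7, 3, 3, 3, 3, 3, 3) and L = D - A. Since every row of L sums to 0, the all-ones vector is in the kernel and 0 is an eigenvalue. The single zero eigenvalue shows the graph is connected. The eigenvalues sum to 28, which equals trace(L) = 2|E|.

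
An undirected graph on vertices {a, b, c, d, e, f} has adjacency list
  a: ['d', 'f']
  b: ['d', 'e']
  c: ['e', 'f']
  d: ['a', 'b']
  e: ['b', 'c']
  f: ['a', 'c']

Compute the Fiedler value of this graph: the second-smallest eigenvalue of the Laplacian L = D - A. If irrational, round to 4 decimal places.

With the vertex order [a, b, c, d, e, f], the degrees are [2, 2, 2, 2, 2, 2], giving D = diag(2, 2, 2, 2, 2, 2) and L = D - A. The smallest Laplacian eigenvalue is always 0. The next one, lambda_2 = 1, measures how hard the graph is to disconnect: larger values mean better connectivity. The largest eigenvalue, 4, is at most the vertex count 6.

1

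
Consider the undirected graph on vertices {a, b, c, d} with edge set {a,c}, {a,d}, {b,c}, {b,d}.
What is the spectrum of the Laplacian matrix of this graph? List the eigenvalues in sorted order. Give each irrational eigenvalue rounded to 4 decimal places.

With the vertex order [a, b, c, d], the degrees are [2, 2, 2, 2], giving D = diag(2, 2, 2, 2) and L = D - A. Since every row of L sums to 0, the all-ones vector is in the kernel and 0 is an eigenvalue. The single zero eigenvalue shows the graph is connected. The eigenvalues sum to 8, which equals trace(L) = 2|E|. The largest eigenvalue, 4, is at most the vertex count 4.

[0, 2, 2, 4]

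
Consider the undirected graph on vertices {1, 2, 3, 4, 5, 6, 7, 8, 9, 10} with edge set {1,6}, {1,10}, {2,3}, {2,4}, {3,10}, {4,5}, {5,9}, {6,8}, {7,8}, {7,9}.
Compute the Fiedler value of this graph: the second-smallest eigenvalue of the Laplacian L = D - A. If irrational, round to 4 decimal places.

With the vertex order [1, 2, 3, 4, 5, 6, 7, 8, 9, 10], the degrees are [2, 2, 2, 2, 2, 2, 2, 2, 2, 2], giving D = diag(2, 2, 2, 2, 2, 2, 2, 2, 2, 2) and L = D - A. The smallest Laplacian eigenvalue is always 0. The next one, lambda_2 = 0.3820, measures how hard the graph is to disconnect: larger values mean better connectivity. By the matrix-tree theorem the graph has (1/10) * product of the nonzero eigenvalues = 10 spanning trees.

0.3820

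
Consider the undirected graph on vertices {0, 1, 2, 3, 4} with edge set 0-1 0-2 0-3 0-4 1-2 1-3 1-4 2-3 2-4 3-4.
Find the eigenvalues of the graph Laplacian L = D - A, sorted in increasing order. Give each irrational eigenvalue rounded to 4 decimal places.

Reading degrees in the order [0, 1, 2, 3, 4] gives [4, 4, 4, 4, 4]; set D = diag(4, 4, 4, 4, 4) and form L = D - A. Diagonalising L (or applying a numerical eigensolver to the 5x5 matrix) gives the spectrum above. The single zero eigenvalue shows the graph is connected.

[0, 5, 5, 5, 5]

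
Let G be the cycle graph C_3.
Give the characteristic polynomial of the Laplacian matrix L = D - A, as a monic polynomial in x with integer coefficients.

The graph has 3 vertices and degree multiset [2, 2, 2]; D is the diagonal matrix of degrees and L = D - A. Computing det(xI - L) by cofactor expansion (or equivalently via sum-over-permutations) gives x^3 - 6x^2 + 9x. The coefficient of x^2 equals -trace(L) = -6, matching the sum of degrees. By the matrix-tree theorem the graph has (1/3) * product of the nonzero eigenvalues = 3 spanning trees. The largest eigenvalue, 3, is at most the vertex count 3.

x^3 - 6x^2 + 9x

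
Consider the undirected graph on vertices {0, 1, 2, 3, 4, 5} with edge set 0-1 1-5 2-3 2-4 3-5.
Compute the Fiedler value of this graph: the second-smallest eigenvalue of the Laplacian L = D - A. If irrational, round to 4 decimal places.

0.2679

Reading degrees in the order [0, 1, 2, 3, 4, 5] gives [1, 2, 2, 2, 1, 2]; set D = diag(1, 2, 2, 2, 1, 2) and form L = D - A. The sorted Laplacian eigenvalues are [0, 0.2679, 1, 2, 3, 3.7321]; the algebraic connectivity is the second entry, 0.2679. The largest eigenvalue, 3.7321, is at most the vertex count 6. There is one zero in the spectrum, matching the 1 component.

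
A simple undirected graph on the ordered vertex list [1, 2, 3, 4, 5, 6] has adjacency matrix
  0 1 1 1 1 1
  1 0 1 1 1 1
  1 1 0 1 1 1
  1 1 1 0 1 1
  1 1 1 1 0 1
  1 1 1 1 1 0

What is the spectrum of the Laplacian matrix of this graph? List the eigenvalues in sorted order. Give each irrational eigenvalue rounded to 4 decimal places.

Each diagonal entry of L is the vertex degree and each off-diagonal entry is -1 where an edge is present, 0 otherwise; in the order [1, 2, 3, 4, 5, 6] the diagonal is [5, 5, 5, 5, 5, 5]. Diagonalising L (or applying a numerical eigensolver to the 6x6 matrix) gives the spectrum above. The single zero eigenvalue shows the graph is connected. The largest eigenvalue, 6, is at most the vertex count 6. By the matrix-tree theorem the graph has (1/6) * product of the nonzero eigenvalues = 1296 spanning trees.

[0, 6, 6, 6, 6, 6]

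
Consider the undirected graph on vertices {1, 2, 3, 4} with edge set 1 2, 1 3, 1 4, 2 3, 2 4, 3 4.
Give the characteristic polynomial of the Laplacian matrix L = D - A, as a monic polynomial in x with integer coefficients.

x^4 - 12x^3 + 48x^2 - 64x

Reading degrees in the order [1, 2, 3, 4] gives [3, 3, 3, 3]; set D = diag(3, 3, 3, 3) and form L = D - A. Computing det(xI - L) by cofactor expansion (or equivalently via sum-over-permutations) gives x^4 - 12x^3 + 48x^2 - 64x. Since p(0) = det(-L) = 0, x divides p(x). By the matrix-tree theorem the graph has (1/4) * product of the nonzero eigenvalues = 16 spanning trees.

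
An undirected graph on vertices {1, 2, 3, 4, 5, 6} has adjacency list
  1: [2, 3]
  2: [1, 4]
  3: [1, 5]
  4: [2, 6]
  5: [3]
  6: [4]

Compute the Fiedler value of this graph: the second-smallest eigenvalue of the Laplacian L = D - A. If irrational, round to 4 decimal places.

0.2679

Each diagonal entry of L is the vertex degree and each off-diagonal entry is -1 where an edge is present, 0 otherwise; in the order [1, 2, 3, 4, 5, 6] the diagonal is [2, 2, 2, 2, 1, 1]. The sorted Laplacian eigenvalues are [0, 0.2679, 1, 2, 3, 3.7321]; the algebraic connectivity is the second entry, 0.2679. By the matrix-tree theorem the graph has (1/6) * product of the nonzero eigenvalues = 1 spanning tree.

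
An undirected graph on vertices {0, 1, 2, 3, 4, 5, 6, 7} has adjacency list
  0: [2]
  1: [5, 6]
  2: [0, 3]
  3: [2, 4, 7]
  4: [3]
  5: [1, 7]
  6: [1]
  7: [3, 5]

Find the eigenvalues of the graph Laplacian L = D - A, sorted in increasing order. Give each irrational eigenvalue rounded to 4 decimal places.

Reading degrees in the order [0, 1, 2, 3, 4, 5, 6, 7] gives [1, 2, 2, 3, 1, 2, 1, 2]; set D = diag(1, 2, 2, 3, 1, 2, 1, 2) and form L = D - A. Diagonalising L (or applying a numerical eigensolver to the 8x8 matrix) gives the spectrum above. There is one zero in the spectrum, matching the 1 component.

[0, 0.1864, 0.5858, 1, 2, 2.4707, 3.4142, 4.3429]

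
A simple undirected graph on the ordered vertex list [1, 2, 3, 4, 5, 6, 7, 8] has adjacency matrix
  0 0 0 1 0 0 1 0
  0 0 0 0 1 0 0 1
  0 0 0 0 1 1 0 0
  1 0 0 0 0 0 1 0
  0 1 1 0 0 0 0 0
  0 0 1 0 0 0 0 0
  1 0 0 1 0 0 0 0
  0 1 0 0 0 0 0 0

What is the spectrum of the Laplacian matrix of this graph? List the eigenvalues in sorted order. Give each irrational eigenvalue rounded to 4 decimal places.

[0, 0, 0.3820, 1.3820, 2.6180, 3, 3, 3.6180]

With the vertex order [1, 2, 3, 4, 5, 6, 7, 8], the degrees are [2, 2, 2, 2, 2, 1, 2, 1], giving D = diag(2, 2, 2, 2, 2, 1, 2, 1) and L = D - A. L is symmetric positive semidefinite, so every eigenvalue is real and nonnegative. The 2 zero eigenvalues correspond to the 2 connected components. The eigenvalues sum to 14, which equals trace(L) = 2|E|. The largest eigenvalue, 3.6180, is at most the vertex count 8.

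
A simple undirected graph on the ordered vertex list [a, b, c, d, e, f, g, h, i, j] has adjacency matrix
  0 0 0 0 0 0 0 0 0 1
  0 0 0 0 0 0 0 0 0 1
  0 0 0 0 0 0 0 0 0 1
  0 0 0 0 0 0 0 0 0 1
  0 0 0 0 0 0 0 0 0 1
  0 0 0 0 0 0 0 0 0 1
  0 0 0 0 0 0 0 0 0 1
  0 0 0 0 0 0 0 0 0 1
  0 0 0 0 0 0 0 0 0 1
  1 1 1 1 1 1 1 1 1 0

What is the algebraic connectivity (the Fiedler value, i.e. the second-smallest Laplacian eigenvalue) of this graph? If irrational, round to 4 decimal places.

1

With the vertex order [a, b, c, d, e, f, g, h, i, j], the degrees are [1, 1, 1, 1, 1, 1, 1, 1, 1, 9], giving D = diag(1, 1, 1, 1, 1, 1, 1, 1, 1, 9) and L = D - A. The sorted Laplacian eigenvalues are [0, 1, 1, 1, 1, 1, 1, 1, 1, 10]; the algebraic connectivity is the second entry, 1.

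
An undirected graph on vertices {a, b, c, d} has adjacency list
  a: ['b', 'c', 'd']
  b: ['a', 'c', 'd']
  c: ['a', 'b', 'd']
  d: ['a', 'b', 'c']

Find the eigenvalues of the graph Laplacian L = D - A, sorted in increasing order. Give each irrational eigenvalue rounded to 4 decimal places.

[0, 4, 4, 4]

With the vertex order [a, b, c, d], the degrees are [3, 3, 3, 3], giving D = diag(3, 3, 3, 3) and L = D - A. The multiplicity of 0 as a Laplacian eigenvalue equals the number of connected components. The largest eigenvalue, 4, is at most the vertex count 4.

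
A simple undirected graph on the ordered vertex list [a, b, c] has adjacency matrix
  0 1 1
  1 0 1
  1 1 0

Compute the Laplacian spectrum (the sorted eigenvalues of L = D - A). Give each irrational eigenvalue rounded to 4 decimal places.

[0, 3, 3]

Reading degrees in the order [a, b, c] gives [2, 2, 2]; set D = diag(2, 2, 2) and form L = D - A. Diagonalising L (or applying a numerical eigensolver to the 3x3 matrix) gives the spectrum above. The eigenvalues sum to 6, which equals trace(L) = 2|E|. There is one zero in the spectrum, matching the 1 component.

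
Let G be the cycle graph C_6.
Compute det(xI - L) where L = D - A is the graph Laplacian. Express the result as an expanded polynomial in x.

The graph has 6 vertices and degree multiset [2, 2, 2, 2, 2, 2]; D is the diagonal matrix of degrees and L = D - A. L has integer entries, so p(x) = det(xI - L) has integer coefficients. Expanding the determinant yields x^6 - 12x^5 + 54x^4 - 112x^3 + 105x^2 - 36x. Since p(0) = det(-L) = 0, x divides p(x).

x^6 - 12x^5 + 54x^4 - 112x^3 + 105x^2 - 36x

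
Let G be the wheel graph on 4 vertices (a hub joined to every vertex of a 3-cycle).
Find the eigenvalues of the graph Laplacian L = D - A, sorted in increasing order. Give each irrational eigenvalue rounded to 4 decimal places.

The graph has 4 vertices and degree multiset [3, 3, 3, 3]; D is the diagonal matrix of degrees and L = D - A. L is symmetric positive semidefinite, so every eigenvalue is real and nonnegative. The single zero eigenvalue shows the graph is connected.

[0, 4, 4, 4]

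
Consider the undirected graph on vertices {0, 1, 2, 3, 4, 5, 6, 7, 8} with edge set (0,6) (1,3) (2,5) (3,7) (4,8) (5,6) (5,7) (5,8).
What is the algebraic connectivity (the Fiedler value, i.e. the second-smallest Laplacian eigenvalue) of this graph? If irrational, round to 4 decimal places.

0.2398

With the vertex order [0, 1, 2, 3, 4, 5, 6, 7, 8], the degrees are [1, 1, 1, 2, 1, 4, 2, 2, 2], giving D = diag(1, 1, 1, 2, 1, 4, 2, 2, 2) and L = D - A. The smallest Laplacian eigenvalue is always 0. The next one, lambda_2 = 0.2398, measures how hard the graph is to disconnect: larger values mean better connectivity. The largest eigenvalue, 5.2439, is at most the vertex count 9.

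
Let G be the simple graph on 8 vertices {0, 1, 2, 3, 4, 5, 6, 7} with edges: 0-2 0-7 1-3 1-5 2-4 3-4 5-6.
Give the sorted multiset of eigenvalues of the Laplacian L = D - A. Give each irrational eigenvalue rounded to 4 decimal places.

[0, 0.1522, 0.5858, 1.2346, 2, 2.7654, 3.4142, 3.8478]

With the vertex order [0, 1, 2, 3, 4, 5, 6, 7], the degrees are [2, 2, 2, 2, 2, 2, 1, 1], giving D = diag(2, 2, 2, 2, 2, 2, 1, 1) and L = D - A. The multiplicity of 0 as a Laplacian eigenvalue equals the number of connected components. By the matrix-tree theorem the graph has (1/8) * product of the nonzero eigenvalues = 1 spanning tree.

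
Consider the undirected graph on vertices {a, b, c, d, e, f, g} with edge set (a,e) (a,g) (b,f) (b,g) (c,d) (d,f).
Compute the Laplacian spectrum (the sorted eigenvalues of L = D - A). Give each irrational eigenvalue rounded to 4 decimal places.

[0, 0.1981, 0.7530, 1.5550, 2.4450, 3.2470, 3.8019]

With the vertex order [a, b, c, d, e, f, g], the degrees are [2, 2, 1, 2, 1, 2, 2], giving D = diag(2, 2, 1, 2, 1, 2, 2) and L = D - A. L is symmetric positive semidefinite, so every eigenvalue is real and nonnegative. The single zero eigenvalue shows the graph is connected. The eigenvalues sum to 12, which equals trace(L) = 2|E|.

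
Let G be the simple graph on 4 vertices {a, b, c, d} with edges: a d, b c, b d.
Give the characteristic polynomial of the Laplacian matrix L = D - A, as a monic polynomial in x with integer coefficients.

Each diagonal entry of L is the vertex degree and each off-diagonal entry is -1 where an edge is present, 0 otherwise; in the order [a, b, c, d] the diagonal is [1, 2, 1, 2]. L has integer entries, so p(x) = det(xI - L) has integer coefficients. Expanding the determinant yields x^4 - 6x^3 + 10x^2 - 4x. Since p(0) = det(-L) = 0, x divides p(x).

x^4 - 6x^3 + 10x^2 - 4x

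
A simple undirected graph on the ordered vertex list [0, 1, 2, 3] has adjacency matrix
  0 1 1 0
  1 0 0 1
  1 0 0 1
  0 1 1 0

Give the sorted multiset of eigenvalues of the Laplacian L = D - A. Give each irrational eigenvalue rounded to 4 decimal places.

[0, 2, 2, 4]

Reading degrees in the order [0, 1, 2, 3] gives [2, 2, 2, 2]; set D = diag(2, 2, 2, 2) and form L = D - A. L is symmetric positive semidefinite, so every eigenvalue is real and nonnegative. The single zero eigenvalue shows the graph is connected.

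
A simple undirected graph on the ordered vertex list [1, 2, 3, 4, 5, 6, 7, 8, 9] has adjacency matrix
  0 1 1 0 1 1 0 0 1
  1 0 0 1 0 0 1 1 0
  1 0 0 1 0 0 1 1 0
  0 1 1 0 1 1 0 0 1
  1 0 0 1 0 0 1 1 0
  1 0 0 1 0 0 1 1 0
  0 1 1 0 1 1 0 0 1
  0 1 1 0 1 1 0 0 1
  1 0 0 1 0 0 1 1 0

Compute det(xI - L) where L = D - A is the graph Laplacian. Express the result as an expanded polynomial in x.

With the vertex order [1, 2, 3, 4, 5, 6, 7, 8, 9], the degrees are [5, 4, 4, 5, 4, 4, 5, 5, 4], giving D = diag(5, 4, 4, 5, 4, 4, 5, 5, 4) and L = D - A. The eigenvalues of L are [0, 4, 4, 4, 4, 5, 5, 5, 9]; the characteristic polynomial is the product of (x - lambda_i), which multiplies out to x^9 - 40x^8 + 690x^7 - 6720x^6 + 40485x^5 - 154704x^4 + 366560x^3 - 492800x^2 + 288000x. Since p(0) = det(-L) = 0, x divides p(x). The eigenvalues sum to 40, which equals trace(L) = 2|E|.

x^9 - 40x^8 + 690x^7 - 6720x^6 + 40485x^5 - 154704x^4 + 366560x^3 - 492800x^2 + 288000x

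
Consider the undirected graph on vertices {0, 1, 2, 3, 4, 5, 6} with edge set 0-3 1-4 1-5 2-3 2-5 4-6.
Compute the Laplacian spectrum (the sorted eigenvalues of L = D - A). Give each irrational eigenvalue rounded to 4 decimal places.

[0, 0.1981, 0.7530, 1.5550, 2.4450, 3.2470, 3.8019]

Reading degrees in the order [0, 1, 2, 3, 4, 5, 6] gives [1, 2, 2, 2, 2, 2, 1]; set D = diag(1, 2, 2, 2, 2, 2, 1) and form L = D - A. Diagonalising L (or applying a numerical eigensolver to the 7x7 matrix) gives the spectrum above.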